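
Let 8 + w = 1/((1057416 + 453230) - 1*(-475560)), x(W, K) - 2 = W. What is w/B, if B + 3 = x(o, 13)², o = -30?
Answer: -15889647/1551226886 ≈ -0.010243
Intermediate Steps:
x(W, K) = 2 + W
B = 781 (B = -3 + (2 - 30)² = -3 + (-28)² = -3 + 784 = 781)
w = -15889647/1986206 (w = -8 + 1/((1057416 + 453230) - 1*(-475560)) = -8 + 1/(1510646 + 475560) = -8 + 1/1986206 = -15889647/1986206 ≈ -8.0000)
w/B = -15889647/1986206/781 = -15889647/1986206*1/781 = -15889647/1551226886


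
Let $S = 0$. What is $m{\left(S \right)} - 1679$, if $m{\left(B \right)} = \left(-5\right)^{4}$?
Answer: $-1054$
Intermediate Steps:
$m{\left(B \right)} = 625$
$m{\left(S \right)} - 1679 = 625 - 1679 = -1054$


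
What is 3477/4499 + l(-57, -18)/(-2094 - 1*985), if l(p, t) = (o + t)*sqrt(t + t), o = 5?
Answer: 3477/4499 + 78*I/3079 ≈ 0.77284 + 0.025333*I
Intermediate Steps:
l(p, t) = sqrt(2)*sqrt(t)*(5 + t) (l(p, t) = (5 + t)*sqrt(t + t) = (5 + t)*sqrt(2*t) = (5 + t)*(sqrt(2)*sqrt(t)) = sqrt(2)*sqrt(t)*(5 + t))
3477/4499 + l(-57, -18)/(-2094 - 1*985) = 3477/4499 + (sqrt(2)*sqrt(-18)*(5 - 18))/(-2094 - 1*985) = 3477*(1/4499) + (sqrt(2)*(3*I*sqrt(2))*(-13))/(-2094 - 985) = 3477/4499 - 78*I/(-3079) = 3477/4499 - 78*I*(-1/3079) = 3477/4499 + 78*I/3079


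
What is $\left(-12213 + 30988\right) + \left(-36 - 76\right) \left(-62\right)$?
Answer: $25719$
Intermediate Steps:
$\left(-12213 + 30988\right) + \left(-36 - 76\right) \left(-62\right) = 18775 - -6944 = 18775 + 6944 = 25719$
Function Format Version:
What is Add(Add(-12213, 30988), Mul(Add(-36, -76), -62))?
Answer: 25719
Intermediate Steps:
Add(Add(-12213, 30988), Mul(Add(-36, -76), -62)) = Add(18775, Mul(-112, -62)) = Add(18775, 6944) = 25719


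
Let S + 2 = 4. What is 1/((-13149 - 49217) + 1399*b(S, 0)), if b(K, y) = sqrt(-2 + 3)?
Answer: -1/60967 ≈ -1.6402e-5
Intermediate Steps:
S = 2 (S = -2 + 4 = 2)
b(K, y) = 1 (b(K, y) = sqrt(1) = 1)
1/((-13149 - 49217) + 1399*b(S, 0)) = 1/((-13149 - 49217) + 1399*1) = 1/(-62366 + 1399) = 1/(-60967) = -1/60967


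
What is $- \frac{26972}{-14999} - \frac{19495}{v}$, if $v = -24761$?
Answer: $\frac{960259197}{371390239} \approx 2.5856$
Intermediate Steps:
$- \frac{26972}{-14999} - \frac{19495}{v} = - \frac{26972}{-14999} - \frac{19495}{-24761} = \left(-26972\right) \left(- \frac{1}{14999}\right) - - \frac{19495}{24761} = \frac{26972}{14999} + \frac{19495}{24761} = \frac{960259197}{371390239}$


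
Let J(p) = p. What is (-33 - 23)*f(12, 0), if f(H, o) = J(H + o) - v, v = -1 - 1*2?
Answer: -840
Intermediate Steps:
v = -3 (v = -1 - 2 = -3)
f(H, o) = 3 + H + o (f(H, o) = (H + o) - 1*(-3) = (H + o) + 3 = 3 + H + o)
(-33 - 23)*f(12, 0) = (-33 - 23)*(3 + 12 + 0) = -56*15 = -840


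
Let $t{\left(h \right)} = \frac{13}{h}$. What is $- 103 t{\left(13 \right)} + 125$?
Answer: $22$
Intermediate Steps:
$- 103 t{\left(13 \right)} + 125 = - 103 \cdot \frac{13}{13} + 125 = - 103 \cdot 13 \cdot \frac{1}{13} + 125 = \left(-103\right) 1 + 125 = -103 + 125 = 22$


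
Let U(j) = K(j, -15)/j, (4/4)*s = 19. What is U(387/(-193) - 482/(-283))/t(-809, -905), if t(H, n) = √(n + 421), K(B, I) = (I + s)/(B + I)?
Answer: -2983235161*I/75824051050 ≈ -0.039344*I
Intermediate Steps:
s = 19
K(B, I) = (19 + I)/(B + I) (K(B, I) = (I + 19)/(B + I) = (19 + I)/(B + I))
t(H, n) = √(421 + n)
U(j) = 4/(j*(-15 + j)) (U(j) = ((19 - 15)/(j - 15))/j = (4/(-15 + j))/j = 4/(j*(-15 + j)))
U(387/(-193) - 482/(-283))/t(-809, -905) = (4/((387/(-193) - 482/(-283))*(-15 + (387/(-193) - 482/(-283)))))/(√(421 - 905)) = (4/((387*(-1/193) - 482*(-1/283))*(-15 + (387*(-1/193) - 482*(-1/283)))))/(√(-484)) = (4/((-387/193 + 482/283)*(-15 + (-387/193 + 482/283))))/((22*I)) = (4/((-16495/54619)*(-15 - 16495/54619)))*(-I/22) = (4*(-54619/16495)/(-835780/54619))*(-I/22) = (4*(-54619/16495)*(-54619/835780))*(-I/22) = 2983235161*(-I/22)/3446547775 = -2983235161*I/75824051050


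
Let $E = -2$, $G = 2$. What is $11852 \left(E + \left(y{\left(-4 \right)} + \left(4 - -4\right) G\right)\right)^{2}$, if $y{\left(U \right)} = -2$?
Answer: $1706688$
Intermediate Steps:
$11852 \left(E + \left(y{\left(-4 \right)} + \left(4 - -4\right) G\right)\right)^{2} = 11852 \left(-2 - \left(2 - \left(4 - -4\right) 2\right)\right)^{2} = 11852 \left(-2 - \left(2 - \left(4 + 4\right) 2\right)\right)^{2} = 11852 \left(-2 + \left(-2 + 8 \cdot 2\right)\right)^{2} = 11852 \left(-2 + \left(-2 + 16\right)\right)^{2} = 11852 \left(-2 + 14\right)^{2} = 11852 \cdot 12^{2} = 11852 \cdot 144 = 1706688$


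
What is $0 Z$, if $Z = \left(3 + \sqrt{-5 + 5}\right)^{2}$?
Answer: $0$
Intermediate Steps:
$Z = 9$ ($Z = \left(3 + \sqrt{0}\right)^{2} = \left(3 + 0\right)^{2} = 3^{2} = 9$)
$0 Z = 0 \cdot 9 = 0$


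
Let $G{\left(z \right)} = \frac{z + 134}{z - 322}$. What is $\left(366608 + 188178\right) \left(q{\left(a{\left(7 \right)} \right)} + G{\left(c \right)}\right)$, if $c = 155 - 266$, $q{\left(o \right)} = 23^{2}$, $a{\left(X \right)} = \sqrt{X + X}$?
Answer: $\frac{127064856724}{433} \approx 2.9345 \cdot 10^{8}$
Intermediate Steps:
$a{\left(X \right)} = \sqrt{2} \sqrt{X}$ ($a{\left(X \right)} = \sqrt{2 X} = \sqrt{2} \sqrt{X}$)
$q{\left(o \right)} = 529$
$c = -111$
$G{\left(z \right)} = \frac{134 + z}{-322 + z}$
$\left(366608 + 188178\right) \left(q{\left(a{\left(7 \right)} \right)} + G{\left(c \right)}\right) = \left(366608 + 188178\right) \left(529 + \frac{134 - 111}{-322 - 111}\right) = 554786 \left(529 + \frac{1}{-433} \cdot 23\right) = 554786 \left(529 - \frac{23}{433}\right) = 554786 \cdot \frac{229034}{433} = \frac{127064856724}{433}$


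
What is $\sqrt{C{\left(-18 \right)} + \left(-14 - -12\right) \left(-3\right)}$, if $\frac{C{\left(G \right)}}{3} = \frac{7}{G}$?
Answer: $\frac{\sqrt{174}}{6} \approx 2.1985$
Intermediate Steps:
$C{\left(G \right)} = \frac{21}{G}$ ($C{\left(G \right)} = 3 \frac{7}{G} = \frac{21}{G}$)
$\sqrt{C{\left(-18 \right)} + \left(-14 - -12\right) \left(-3\right)} = \sqrt{\frac{21}{-18} + \left(-14 - -12\right) \left(-3\right)} = \sqrt{21 \left(- \frac{1}{18}\right) + \left(-14 + \left(-2 + 14\right)\right) \left(-3\right)} = \sqrt{- \frac{7}{6} + \left(-14 + 12\right) \left(-3\right)} = \sqrt{- \frac{7}{6} - -6} = \sqrt{- \frac{7}{6} + 6} = \sqrt{\frac{29}{6}} = \frac{\sqrt{174}}{6}$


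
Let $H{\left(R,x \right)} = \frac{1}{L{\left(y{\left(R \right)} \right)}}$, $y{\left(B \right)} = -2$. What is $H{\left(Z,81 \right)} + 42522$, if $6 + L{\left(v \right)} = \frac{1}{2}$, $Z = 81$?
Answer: $\frac{467740}{11} \approx 42522.0$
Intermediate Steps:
$L{\left(v \right)} = - \frac{11}{2}$ ($L{\left(v \right)} = -6 + \frac{1}{2} = - \frac{11}{2}$)
$H{\left(R,x \right)} = - \frac{2}{11}$ ($H{\left(R,x \right)} = \frac{1}{- \frac{11}{2}} = - \frac{2}{11}$)
$H{\left(Z,81 \right)} + 42522 = - \frac{2}{11} + 42522 = \frac{467740}{11}$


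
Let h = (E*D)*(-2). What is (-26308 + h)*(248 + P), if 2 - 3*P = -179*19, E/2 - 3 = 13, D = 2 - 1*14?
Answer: -105914380/3 ≈ -3.5305e+7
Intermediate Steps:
D = -12 (D = 2 - 14 = -12)
E = 32 (E = 6 + 2*13 = 6 + 26 = 32)
P = 3403/3 (P = 2/3 - (-179)*19/3 = 2/3 - 1/3*(-3401) = 2/3 + 3401/3 = 3403/3 ≈ 1134.3)
h = 768 (h = (32*(-12))*(-2) = -384*(-2) = 768)
(-26308 + h)*(248 + P) = (-26308 + 768)*(248 + 3403/3) = -25540*4147/3 = -105914380/3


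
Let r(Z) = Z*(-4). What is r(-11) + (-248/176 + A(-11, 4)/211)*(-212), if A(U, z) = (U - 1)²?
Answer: 459662/2321 ≈ 198.04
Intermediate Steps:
A(U, z) = (-1 + U)²
r(Z) = -4*Z
r(-11) + (-248/176 + A(-11, 4)/211)*(-212) = -4*(-11) + (-248/176 + (-1 - 11)²/211)*(-212) = 44 + (-248*1/176 + (-12)²*(1/211))*(-212) = 44 + (-31/22 + 144*(1/211))*(-212) = 44 + (-31/22 + 144/211)*(-212) = 44 - 3373/4642*(-212) = 44 + 357538/2321 = 459662/2321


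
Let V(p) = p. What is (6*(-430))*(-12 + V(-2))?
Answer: 36120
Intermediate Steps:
(6*(-430))*(-12 + V(-2)) = (6*(-430))*(-12 - 2) = -2580*(-14) = 36120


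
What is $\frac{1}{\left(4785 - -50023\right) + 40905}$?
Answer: $\frac{1}{95713} \approx 1.0448 \cdot 10^{-5}$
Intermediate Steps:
$\frac{1}{\left(4785 - -50023\right) + 40905} = \frac{1}{\left(4785 + 50023\right) + 40905} = \frac{1}{54808 + 40905} = \frac{1}{95713}$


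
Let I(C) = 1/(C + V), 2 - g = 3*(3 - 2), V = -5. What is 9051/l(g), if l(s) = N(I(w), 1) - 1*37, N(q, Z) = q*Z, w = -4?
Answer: -81459/334 ≈ -243.89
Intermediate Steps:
g = -1 (g = 2 - 3*(3 - 2) = 2 - 3 = -1)
I(C) = 1/(-5 + C) (I(C) = 1/(C - 5) = 1/(-5 + C))
N(q, Z) = Z*q
l(s) = -334/9 (l(s) = 1/(-5 - 4) - 1*37 = 1/(-9) - 37 = 1*(-⅑) - 37 = -⅑ - 37 = -334/9)
9051/l(g) = 9051/(-334/9) = 9051*(-9/334) = -81459/334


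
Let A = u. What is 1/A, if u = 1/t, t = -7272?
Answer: -7272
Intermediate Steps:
u = -1/7272 (u = 1/(-7272) = -1/7272 ≈ -0.00013751)
A = -1/7272 ≈ -0.00013751
1/A = 1/(-1/7272) = -7272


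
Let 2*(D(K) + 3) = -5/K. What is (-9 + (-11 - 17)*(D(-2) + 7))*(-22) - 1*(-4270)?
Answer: 7702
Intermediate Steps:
D(K) = -3 - 5/(2*K) (D(K) = -3 + (-5/K)/2 = -3 - 5/(2*K))
(-9 + (-11 - 17)*(D(-2) + 7))*(-22) - 1*(-4270) = (-9 + (-11 - 17)*((-3 - 5/2/(-2)) + 7))*(-22) - 1*(-4270) = (-9 - 28*((-3 - 5/2*(-½)) + 7))*(-22) + 4270 = (-9 - 28*((-3 + 5/4) + 7))*(-22) + 4270 = (-9 - 28*(-7/4 + 7))*(-22) + 4270 = (-9 - 28*21/4)*(-22) + 4270 = (-9 - 147)*(-22) + 4270 = -156*(-22) + 4270 = 3432 + 4270 = 7702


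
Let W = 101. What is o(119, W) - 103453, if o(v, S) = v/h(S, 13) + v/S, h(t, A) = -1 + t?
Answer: -1044851381/10100 ≈ -1.0345e+5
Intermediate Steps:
o(v, S) = v/S + v/(-1 + S) (o(v, S) = v/(-1 + S) + v/S = v/S + v/(-1 + S))
o(119, W) - 103453 = 119*(-1 + 2*101)/(101*(-1 + 101)) - 103453 = 119*(1/101)*(-1 + 202)/100 - 103453 = 119*(1/101)*(1/100)*201 - 103453 = 23919/10100 - 103453 = -1044851381/10100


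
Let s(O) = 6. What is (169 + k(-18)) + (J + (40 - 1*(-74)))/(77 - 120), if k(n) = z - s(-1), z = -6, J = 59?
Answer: 6578/43 ≈ 152.98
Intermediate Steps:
k(n) = -12 (k(n) = -6 - 1*6 = -6 - 6 = -12)
(169 + k(-18)) + (J + (40 - 1*(-74)))/(77 - 120) = (169 - 12) + (59 + (40 - 1*(-74)))/(77 - 120) = 157 + (59 + (40 + 74))/(-43) = 157 + (59 + 114)*(-1/43) = 157 + 173*(-1/43) = 157 - 173/43 = 6578/43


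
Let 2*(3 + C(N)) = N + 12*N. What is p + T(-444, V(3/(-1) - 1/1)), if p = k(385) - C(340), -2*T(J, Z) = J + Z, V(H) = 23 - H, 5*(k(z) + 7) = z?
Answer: -3857/2 ≈ -1928.5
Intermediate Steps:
k(z) = -7 + z/5
C(N) = -3 + 13*N/2 (C(N) = -3 + (N + 12*N)/2 = -3 + (13*N)/2 = -3 + 13*N/2)
T(J, Z) = -J/2 - Z/2 (T(J, Z) = -(J + Z)/2 = -J/2 - Z/2)
p = -2137 (p = (-7 + (1/5)*385) - (-3 + (13/2)*340) = (-7 + 77) - (-3 + 2210) = 70 - 1*2207 = 70 - 2207 = -2137)
p + T(-444, V(3/(-1) - 1/1)) = -2137 + (-1/2*(-444) - (23 - (3/(-1) - 1/1))/2) = -2137 + (222 - (23 - (3*(-1) - 1*1))/2) = -2137 + (222 - (23 - (-3 - 1))/2) = -2137 + (222 - (23 - 1*(-4))/2) = -2137 + (222 - (23 + 4)/2) = -2137 + (222 - 1/2*27) = -2137 + (222 - 27/2) = -2137 + 417/2 = -3857/2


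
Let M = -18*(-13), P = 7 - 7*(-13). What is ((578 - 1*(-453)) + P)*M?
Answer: 264186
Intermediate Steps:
P = 98 (P = 7 + 91 = 98)
M = 234
((578 - 1*(-453)) + P)*M = ((578 - 1*(-453)) + 98)*234 = ((578 + 453) + 98)*234 = (1031 + 98)*234 = 1129*234 = 264186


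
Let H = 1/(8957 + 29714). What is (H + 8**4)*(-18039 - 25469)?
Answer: -6891511310836/38671 ≈ -1.7821e+8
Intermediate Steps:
H = 1/38671 ≈ 2.5859e-5
(H + 8**4)*(-18039 - 25469) = (1/38671 + 8**4)*(-18039 - 25469) = (1/38671 + 4096)*(-43508) = (158396417/38671)*(-43508) = -6891511310836/38671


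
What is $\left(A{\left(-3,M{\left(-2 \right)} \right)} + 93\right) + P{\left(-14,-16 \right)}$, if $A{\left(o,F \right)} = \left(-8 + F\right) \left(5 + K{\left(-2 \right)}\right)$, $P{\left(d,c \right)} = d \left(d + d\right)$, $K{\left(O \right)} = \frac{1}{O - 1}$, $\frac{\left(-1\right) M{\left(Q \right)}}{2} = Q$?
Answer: $\frac{1399}{3} \approx 466.33$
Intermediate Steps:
$M{\left(Q \right)} = - 2 Q$
$K{\left(O \right)} = \frac{1}{-1 + O}$
$P{\left(d,c \right)} = 2 d^{2}$ ($P{\left(d,c \right)} = d 2 d = 2 d^{2}$)
$A{\left(o,F \right)} = - \frac{112}{3} + \frac{14 F}{3}$ ($A{\left(o,F \right)} = \left(-8 + F\right) \left(5 + \frac{1}{-1 - 2}\right) = \left(-8 + F\right) \left(5 + \frac{1}{-3}\right) = \left(-8 + F\right) \left(5 - \frac{1}{3}\right) = \left(-8 + F\right) \frac{14}{3} = - \frac{112}{3} + \frac{14 F}{3}$)
$\left(A{\left(-3,M{\left(-2 \right)} \right)} + 93\right) + P{\left(-14,-16 \right)} = \left(\left(- \frac{112}{3} + \frac{14 \left(\left(-2\right) \left(-2\right)\right)}{3}\right) + 93\right) + 2 \left(-14\right)^{2} = \left(\left(- \frac{112}{3} + \frac{14}{3} \cdot 4\right) + 93\right) + 2 \cdot 196 = \left(\left(- \frac{112}{3} + \frac{56}{3}\right) + 93\right) + 392 = \left(- \frac{56}{3} + 93\right) + 392 = \frac{223}{3} + 392 = \frac{1399}{3}$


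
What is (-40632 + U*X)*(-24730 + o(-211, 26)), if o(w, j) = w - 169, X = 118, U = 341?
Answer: 9893340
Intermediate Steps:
o(w, j) = -169 + w
(-40632 + U*X)*(-24730 + o(-211, 26)) = (-40632 + 341*118)*(-24730 + (-169 - 211)) = (-40632 + 40238)*(-24730 - 380) = -394*(-25110) = 9893340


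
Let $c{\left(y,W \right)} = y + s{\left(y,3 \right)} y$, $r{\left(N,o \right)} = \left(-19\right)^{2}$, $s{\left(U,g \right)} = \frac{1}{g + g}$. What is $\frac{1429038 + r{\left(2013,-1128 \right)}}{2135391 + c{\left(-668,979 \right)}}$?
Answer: $\frac{4288197}{6403835} \approx 0.66963$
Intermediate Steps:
$s{\left(U,g \right)} = \frac{1}{2 g}$
$r{\left(N,o \right)} = 361$
$c{\left(y,W \right)} = \frac{7 y}{6}$ ($c{\left(y,W \right)} = y + \frac{1}{2 \cdot 3} y = y + \frac{1}{2} \cdot \frac{1}{3} y = y + \frac{y}{6} = \frac{7 y}{6}$)
$\frac{1429038 + r{\left(2013,-1128 \right)}}{2135391 + c{\left(-668,979 \right)}} = \frac{1429038 + 361}{2135391 + \frac{7}{6} \left(-668\right)} = \frac{1429399}{2135391 - \frac{2338}{3}} = \frac{1429399}{\frac{6403835}{3}} = 1429399 \cdot \frac{3}{6403835} = \frac{4288197}{6403835}$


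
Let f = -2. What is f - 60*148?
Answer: -8882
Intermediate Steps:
f - 60*148 = -2 - 60*148 = -2 - 8880 = -8882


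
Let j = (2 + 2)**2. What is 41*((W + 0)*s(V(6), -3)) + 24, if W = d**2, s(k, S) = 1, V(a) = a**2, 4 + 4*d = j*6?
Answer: 21713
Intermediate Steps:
j = 16 (j = 4**2 = 16)
d = 23 (d = -1 + (16*6)/4 = -1 + (1/4)*96 = -1 + 24 = 23)
W = 529 (W = 23**2 = 529)
41*((W + 0)*s(V(6), -3)) + 24 = 41*((529 + 0)*1) + 24 = 41*(529*1) + 24 = 41*529 + 24 = 21689 + 24 = 21713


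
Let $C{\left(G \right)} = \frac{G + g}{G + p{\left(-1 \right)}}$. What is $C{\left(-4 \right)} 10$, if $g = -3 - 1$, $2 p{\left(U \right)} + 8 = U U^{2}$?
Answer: $\frac{160}{17} \approx 9.4118$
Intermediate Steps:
$p{\left(U \right)} = -4 + \frac{U^{3}}{2}$ ($p{\left(U \right)} = -4 + \frac{U U^{2}}{2} = -4 + \frac{U^{3}}{2}$)
$g = -4$ ($g = -3 - 1 = -4$)
$C{\left(G \right)} = \frac{-4 + G}{- \frac{9}{2} + G}$ ($C{\left(G \right)} = \frac{G - 4}{G - \left(4 - \frac{\left(-1\right)^{3}}{2}\right)} = \frac{-4 + G}{G + \left(-4 + \frac{1}{2} \left(-1\right)\right)} = \frac{-4 + G}{G - \frac{9}{2}} = \frac{-4 + G}{- \frac{9}{2} + G}$)
$C{\left(-4 \right)} 10 = \frac{2 \left(4 - -4\right)}{9 - -8} \cdot 10 = \frac{2 \left(4 + 4\right)}{9 + 8} \cdot 10 = 2 \cdot \frac{1}{17} \cdot 8 \cdot 10 = \frac{16}{17} \cdot 10 = \frac{160}{17}$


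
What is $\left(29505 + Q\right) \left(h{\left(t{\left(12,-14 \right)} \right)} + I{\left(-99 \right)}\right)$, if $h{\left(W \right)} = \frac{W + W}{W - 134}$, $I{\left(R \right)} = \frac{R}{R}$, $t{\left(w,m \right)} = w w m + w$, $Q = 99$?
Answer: $\frac{90973092}{1069} \approx 85101.0$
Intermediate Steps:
$t{\left(w,m \right)} = w + m w^{2}$ ($t{\left(w,m \right)} = w^{2} m + w = m w^{2} + w = w + m w^{2}$)
$I{\left(R \right)} = 1$
$h{\left(W \right)} = \frac{2 W}{-134 + W}$
$\left(29505 + Q\right) \left(h{\left(t{\left(12,-14 \right)} \right)} + I{\left(-99 \right)}\right) = \left(29505 + 99\right) \left(\frac{2 \cdot 12 \left(1 - 168\right)}{-134 + 12 \left(1 - 168\right)} + 1\right) = 29604 \left(\frac{2 \cdot 12 \left(1 - 168\right)}{-134 + 12 \left(1 - 168\right)} + 1\right) = 29604 \left(\frac{2 \cdot 12 \left(-167\right)}{-134 + 12 \left(-167\right)} + 1\right) = 29604 \left(2 \left(-2004\right) \frac{1}{-134 - 2004} + 1\right) = 29604 \left(2 \left(-2004\right) \frac{1}{-2138} + 1\right) = 29604 \left(2 \left(-2004\right) \left(- \frac{1}{2138}\right) + 1\right) = 29604 \left(\frac{2004}{1069} + 1\right) = 29604 \cdot \frac{3073}{1069} = \frac{90973092}{1069}$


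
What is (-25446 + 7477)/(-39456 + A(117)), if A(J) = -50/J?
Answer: 300339/659486 ≈ 0.45541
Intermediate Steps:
(-25446 + 7477)/(-39456 + A(117)) = (-25446 + 7477)/(-39456 - 50/117) = -17969/(-39456 - 50*1/117) = -17969/(-39456 - 50/117) = -17969/(-4616402/117) = -17969*(-117/4616402) = 300339/659486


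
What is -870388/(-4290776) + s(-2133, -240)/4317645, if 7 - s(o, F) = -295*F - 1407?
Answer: 865076653181/4631511885630 ≈ 0.18678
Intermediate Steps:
s(o, F) = 1414 + 295*F (s(o, F) = 7 - (-295*F - 1407) = 7 - (-1407 - 295*F) = 7 + (1407 + 295*F) = 1414 + 295*F)
-870388/(-4290776) + s(-2133, -240)/4317645 = -870388/(-4290776) + (1414 + 295*(-240))/4317645 = -870388*(-1/4290776) + (1414 - 70800)*(1/4317645) = 217597/1072694 - 69386*1/4317645 = 217597/1072694 - 69386/4317645 = 865076653181/4631511885630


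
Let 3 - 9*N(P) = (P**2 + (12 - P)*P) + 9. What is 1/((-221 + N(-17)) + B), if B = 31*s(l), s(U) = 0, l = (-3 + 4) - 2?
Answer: -1/199 ≈ -0.0050251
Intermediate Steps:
l = -1 (l = 1 - 2 = -1)
B = 0 (B = 31*0 = 0)
N(P) = -2/3 - P**2/9 - P*(12 - P)/9 (N(P) = 1/3 - ((P**2 + (12 - P)*P) + 9)/9 = 1/3 - ((P**2 + P*(12 - P)) + 9)/9 = 1/3 - (9 + P**2 + P*(12 - P))/9 = 1/3 + (-1 - P**2/9 - P*(12 - P)/9) = -2/3 - P**2/9 - P*(12 - P)/9)
1/((-221 + N(-17)) + B) = 1/((-221 + (-2/3 - 4/3*(-17))) + 0) = 1/((-221 + (-2/3 + 68/3)) + 0) = 1/((-221 + 22) + 0) = 1/(-199 + 0) = 1/(-199) = -1/199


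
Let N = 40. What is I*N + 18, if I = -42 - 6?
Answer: -1902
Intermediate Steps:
I = -48
I*N + 18 = -48*40 + 18 = -1920 + 18 = -1902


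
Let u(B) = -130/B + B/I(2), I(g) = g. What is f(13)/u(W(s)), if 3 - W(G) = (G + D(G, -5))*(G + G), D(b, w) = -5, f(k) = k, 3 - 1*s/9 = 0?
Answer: -6162/280793 ≈ -0.021945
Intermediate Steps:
s = 27 (s = 27 - 9*0 = 27 + 0 = 27)
W(G) = 3 - 2*G*(-5 + G) (W(G) = 3 - (G - 5)*(G + G) = 3 - (-5 + G)*2*G = 3 - 2*G*(-5 + G))
u(B) = B/2 - 130/B (u(B) = -130/B + B/2 = B/2 - 130/B)
f(13)/u(W(s)) = 13/((3 - 2*27**2 + 10*27)/2 - 130/(3 - 2*27**2 + 10*27)) = 13/((3 - 2*729 + 270)/2 - 130/(3 - 2*729 + 270)) = 13/((3 - 1458 + 270)/2 - 130/(3 - 1458 + 270)) = 13/((1/2)*(-1185) - 130/(-1185)) = 13/(-1185/2 - 130*(-1/1185)) = 13/(-1185/2 + 26/237) = 13/(-280793/474) = 13*(-474/280793) = -6162/280793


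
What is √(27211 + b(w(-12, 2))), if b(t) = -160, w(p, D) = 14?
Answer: √27051 ≈ 164.47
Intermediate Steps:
√(27211 + b(w(-12, 2))) = √(27211 - 160) = √27051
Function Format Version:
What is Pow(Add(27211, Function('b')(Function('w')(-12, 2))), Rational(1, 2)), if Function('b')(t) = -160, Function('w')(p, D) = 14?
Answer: Pow(27051, Rational(1, 2)) ≈ 164.47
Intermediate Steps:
Pow(Add(27211, Function('b')(Function('w')(-12, 2))), Rational(1, 2)) = Pow(Add(27211, -160), Rational(1, 2)) = Pow(27051, Rational(1, 2))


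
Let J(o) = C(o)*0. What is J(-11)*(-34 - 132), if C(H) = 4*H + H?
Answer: 0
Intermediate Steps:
C(H) = 5*H
J(o) = 0 (J(o) = (5*o)*0 = 0)
J(-11)*(-34 - 132) = 0*(-34 - 132) = 0*(-166) = 0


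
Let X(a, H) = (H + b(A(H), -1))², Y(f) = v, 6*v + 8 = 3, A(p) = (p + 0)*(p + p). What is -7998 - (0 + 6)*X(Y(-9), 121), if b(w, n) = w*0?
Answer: -95844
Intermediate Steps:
A(p) = 2*p² (A(p) = p*(2*p) = 2*p²)
v = -⅚ (v = -4/3 + (⅙)*3 = -4/3 + ½ = -⅚ ≈ -0.83333)
b(w, n) = 0
Y(f) = -⅚
X(a, H) = H² (X(a, H) = (H + 0)² = H²)
-7998 - (0 + 6)*X(Y(-9), 121) = -7998 - (0 + 6)*121² = -7998 - 6*14641 = -7998 - 1*87846 = -7998 - 87846 = -95844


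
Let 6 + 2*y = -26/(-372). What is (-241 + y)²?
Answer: 8236470025/138384 ≈ 59519.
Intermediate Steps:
y = -1103/372 (y = -3 + (-26/(-372))/2 = -3 + (-26*(-1/372))/2 = -3 + (½)*(13/186) = -3 + 13/372 = -1103/372 ≈ -2.9651)
(-241 + y)² = (-241 - 1103/372)² = (-90755/372)² = 8236470025/138384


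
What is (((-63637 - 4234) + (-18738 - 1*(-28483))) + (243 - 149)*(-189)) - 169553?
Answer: -245445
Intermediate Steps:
(((-63637 - 4234) + (-18738 - 1*(-28483))) + (243 - 149)*(-189)) - 169553 = ((-67871 + (-18738 + 28483)) + 94*(-189)) - 169553 = ((-67871 + 9745) - 17766) - 169553 = (-58126 - 17766) - 169553 = -75892 - 169553 = -245445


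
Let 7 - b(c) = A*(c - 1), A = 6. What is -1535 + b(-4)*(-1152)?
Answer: -44159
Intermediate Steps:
b(c) = 13 - 6*c (b(c) = 7 - 6*(c - 1) = 7 - 6*(-1 + c) = 7 - (-6 + 6*c) = 7 + (6 - 6*c) = 13 - 6*c)
-1535 + b(-4)*(-1152) = -1535 + (13 - 6*(-4))*(-1152) = -1535 + (13 + 24)*(-1152) = -1535 + 37*(-1152) = -1535 - 42624 = -44159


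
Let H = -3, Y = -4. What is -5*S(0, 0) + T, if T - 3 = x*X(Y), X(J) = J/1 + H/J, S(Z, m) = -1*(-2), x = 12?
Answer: -46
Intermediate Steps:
S(Z, m) = 2
X(J) = J - 3/J (X(J) = J/1 - 3/J = J*1 - 3/J = J - 3/J)
T = -36 (T = 3 + 12*(-4 - 3/(-4)) = 3 + 12*(-4 - 3*(-1/4)) = 3 + 12*(-4 + 3/4) = 3 + 12*(-13/4) = 3 - 39 = -36)
-5*S(0, 0) + T = -5*2 - 36 = -10 - 36 = -46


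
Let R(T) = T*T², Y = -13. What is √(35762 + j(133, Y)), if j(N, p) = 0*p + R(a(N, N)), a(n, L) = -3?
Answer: √35735 ≈ 189.04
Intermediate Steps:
R(T) = T³
j(N, p) = -27 (j(N, p) = 0*p + (-3)³ = 0 - 27 = -27)
√(35762 + j(133, Y)) = √(35762 - 27) = √35735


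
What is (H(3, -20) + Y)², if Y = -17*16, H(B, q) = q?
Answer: 85264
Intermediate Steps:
Y = -272
(H(3, -20) + Y)² = (-20 - 272)² = (-292)² = 85264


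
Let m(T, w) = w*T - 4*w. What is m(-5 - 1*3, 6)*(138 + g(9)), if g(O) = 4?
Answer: -10224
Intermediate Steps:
m(T, w) = -4*w + T*w (m(T, w) = T*w - 4*w = -4*w + T*w)
m(-5 - 1*3, 6)*(138 + g(9)) = (6*(-4 + (-5 - 1*3)))*(138 + 4) = (6*(-4 + (-5 - 3)))*142 = (6*(-4 - 8))*142 = (6*(-12))*142 = -72*142 = -10224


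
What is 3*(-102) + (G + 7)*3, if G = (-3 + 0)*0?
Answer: -285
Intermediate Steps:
G = 0 (G = -3*0 = 0)
3*(-102) + (G + 7)*3 = 3*(-102) + (0 + 7)*3 = -306 + 7*3 = -306 + 21 = -285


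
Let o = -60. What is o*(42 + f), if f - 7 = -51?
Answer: 120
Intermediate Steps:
f = -44 (f = 7 - 51 = -44)
o*(42 + f) = -60*(42 - 44) = -60*(-2) = 120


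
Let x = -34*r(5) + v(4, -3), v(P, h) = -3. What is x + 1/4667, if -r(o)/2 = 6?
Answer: 1890136/4667 ≈ 405.00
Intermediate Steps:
r(o) = -12 (r(o) = -2*6 = -12)
x = 405 (x = -34*(-12) - 3 = 408 - 3 = 405)
x + 1/4667 = 405 + 1/4667 = 1890136/4667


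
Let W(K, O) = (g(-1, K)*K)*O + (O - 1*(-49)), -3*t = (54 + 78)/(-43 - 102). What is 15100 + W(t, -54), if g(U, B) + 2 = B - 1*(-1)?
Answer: 317612351/21025 ≈ 15106.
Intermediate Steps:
g(U, B) = -1 + B (g(U, B) = -2 + (B - 1*(-1)) = -2 + (B + 1) = -2 + (1 + B) = -1 + B)
t = 44/145 (t = -(54 + 78)/(3*(-43 - 102)) = -44/(-145) = -44*(-1)/145 = -1/3*(-132/145) = 44/145 ≈ 0.30345)
W(K, O) = 49 + O + K*O*(-1 + K) (W(K, O) = ((-1 + K)*K)*O + (O - 1*(-49)) = (K*(-1 + K))*O + (O + 49) = K*O*(-1 + K) + (49 + O) = 49 + O + K*O*(-1 + K))
15100 + W(t, -54) = 15100 + (49 - 54 + (44/145)*(-54)*(-1 + 44/145)) = 15100 + (49 - 54 + (44/145)*(-54)*(-101/145)) = 15100 + (49 - 54 + 239976/21025) = 15100 + 134851/21025 = 317612351/21025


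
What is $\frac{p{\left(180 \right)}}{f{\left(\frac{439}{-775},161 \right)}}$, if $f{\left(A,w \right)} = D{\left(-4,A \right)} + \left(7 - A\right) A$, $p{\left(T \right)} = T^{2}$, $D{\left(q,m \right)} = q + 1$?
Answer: $- \frac{19460250000}{4376171} \approx -4446.9$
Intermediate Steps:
$D{\left(q,m \right)} = 1 + q$
$f{\left(A,w \right)} = -3 + A \left(7 - A\right)$ ($f{\left(A,w \right)} = \left(1 - 4\right) + \left(7 - A\right) A = -3 + A \left(7 - A\right)$)
$\frac{p{\left(180 \right)}}{f{\left(\frac{439}{-775},161 \right)}} = \frac{180^{2}}{-3 - \left(\frac{439}{-775}\right)^{2} + 7 \frac{439}{-775}} = \frac{32400}{-3 - \left(439 \left(- \frac{1}{775}\right)\right)^{2} + 7 \cdot 439 \left(- \frac{1}{775}\right)} = \frac{32400}{-3 - \left(- \frac{439}{775}\right)^{2} + 7 \left(- \frac{439}{775}\right)} = \frac{32400}{-3 - \frac{192721}{600625} - \frac{3073}{775}} = \frac{32400}{- \frac{4376171}{600625}} = 32400 \left(- \frac{600625}{4376171}\right) = - \frac{19460250000}{4376171}$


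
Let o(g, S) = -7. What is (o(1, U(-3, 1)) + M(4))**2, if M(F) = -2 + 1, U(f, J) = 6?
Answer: 64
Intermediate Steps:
M(F) = -1
(o(1, U(-3, 1)) + M(4))**2 = (-7 - 1)**2 = (-8)**2 = 64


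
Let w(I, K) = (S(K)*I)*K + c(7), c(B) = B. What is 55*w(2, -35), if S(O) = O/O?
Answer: -3465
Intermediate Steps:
S(O) = 1
w(I, K) = 7 + I*K (w(I, K) = (1*I)*K + 7 = I*K + 7 = 7 + I*K)
55*w(2, -35) = 55*(7 + 2*(-35)) = 55*(7 - 70) = 55*(-63) = -3465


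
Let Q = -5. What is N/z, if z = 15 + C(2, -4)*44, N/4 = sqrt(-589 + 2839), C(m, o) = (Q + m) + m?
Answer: -60*sqrt(10)/29 ≈ -6.5426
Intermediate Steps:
C(m, o) = -5 + 2*m (C(m, o) = (-5 + m) + m = -5 + 2*m)
N = 60*sqrt(10) (N = 4*sqrt(-589 + 2839) = 4*sqrt(2250) = 4*(15*sqrt(10)) = 60*sqrt(10) ≈ 189.74)
z = -29 (z = 15 + (-5 + 2*2)*44 = 15 + (-5 + 4)*44 = 15 - 1*44 = 15 - 44 = -29)
N/z = (60*sqrt(10))/(-29) = (60*sqrt(10))*(-1/29) = -60*sqrt(10)/29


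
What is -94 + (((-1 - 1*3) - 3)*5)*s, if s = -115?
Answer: 3931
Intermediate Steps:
-94 + (((-1 - 1*3) - 3)*5)*s = -94 + (((-1 - 1*3) - 3)*5)*(-115) = -94 + (((-1 - 3) - 3)*5)*(-115) = -94 + ((-4 - 3)*5)*(-115) = -94 - 7*5*(-115) = -94 - 35*(-115) = -94 + 4025 = 3931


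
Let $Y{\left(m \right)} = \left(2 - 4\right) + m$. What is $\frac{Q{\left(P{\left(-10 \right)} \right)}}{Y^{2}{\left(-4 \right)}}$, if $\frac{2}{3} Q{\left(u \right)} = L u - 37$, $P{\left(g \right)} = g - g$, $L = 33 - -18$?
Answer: $- \frac{37}{24} \approx -1.5417$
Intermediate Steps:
$Y{\left(m \right)} = -2 + m$
$L = 51$ ($L = 33 + 18 = 51$)
$P{\left(g \right)} = 0$
$Q{\left(u \right)} = - \frac{111}{2} + \frac{153 u}{2}$ ($Q{\left(u \right)} = \frac{3 \left(51 u - 37\right)}{2} = \frac{3 \left(-37 + 51 u\right)}{2} = - \frac{111}{2} + \frac{153 u}{2}$)
$\frac{Q{\left(P{\left(-10 \right)} \right)}}{Y^{2}{\left(-4 \right)}} = \frac{- \frac{111}{2} + \frac{153}{2} \cdot 0}{\left(-2 - 4\right)^{2}} = \frac{- \frac{111}{2} + 0}{\left(-6\right)^{2}} = - \frac{111}{2 \cdot 36} = \left(- \frac{111}{2}\right) \frac{1}{36} = - \frac{37}{24}$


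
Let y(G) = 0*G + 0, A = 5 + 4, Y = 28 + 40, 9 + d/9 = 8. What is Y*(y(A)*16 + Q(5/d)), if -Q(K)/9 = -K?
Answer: -340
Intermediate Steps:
d = -9 (d = -81 + 9*8 = -81 + 72 = -9)
Q(K) = 9*K (Q(K) = -(-9)*K = 9*K)
Y = 68
A = 9
y(G) = 0 (y(G) = 0 + 0 = 0)
Y*(y(A)*16 + Q(5/d)) = 68*(0*16 + 9*(5/(-9))) = 68*(0 + 9*(5*(-⅑))) = 68*(0 + 9*(-5/9)) = 68*(0 - 5) = 68*(-5) = -340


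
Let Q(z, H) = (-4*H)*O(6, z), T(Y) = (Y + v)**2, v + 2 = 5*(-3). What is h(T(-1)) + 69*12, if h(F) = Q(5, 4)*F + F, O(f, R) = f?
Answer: -29952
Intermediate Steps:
v = -17 (v = -2 + 5*(-3) = -2 - 15 = -17)
T(Y) = (-17 + Y)**2 (T(Y) = (Y - 17)**2 = (-17 + Y)**2)
Q(z, H) = -24*H (Q(z, H) = -4*H*6 = -24*H)
h(F) = -95*F (h(F) = (-24*4)*F + F = -96*F + F = -95*F)
h(T(-1)) + 69*12 = -95*(-17 - 1)**2 + 69*12 = -95*(-18)**2 + 828 = -95*324 + 828 = -30780 + 828 = -29952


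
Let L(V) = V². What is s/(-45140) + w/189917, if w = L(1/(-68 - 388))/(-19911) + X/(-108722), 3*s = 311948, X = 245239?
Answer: -1111161627017602702448813/482364790607859797776320 ≈ -2.3036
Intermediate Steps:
s = 311948/3 (s = (⅓)*311948 = 311948/3 ≈ 1.0398e+5)
w = -507670933351033/225066156728256 (w = (1/(-68 - 388))²/(-19911) + 245239/(-108722) = (1/(-456))²*(-1/19911) + 245239*(-1/108722) = (-1/456)²*(-1/19911) - 245239/108722 = (1/207936)*(-1/19911) - 245239/108722 = -1/4140213696 - 245239/108722 = -507670933351033/225066156728256 ≈ -2.2557)
s/(-45140) + w/189917 = (311948/3)/(-45140) - 507670933351033/225066156728256/189917 = (311948/3)*(-1/45140) - 507670933351033/225066156728256*1/189917 = -77987/33855 - 507670933351033/42743889287360194752 = -1111161627017602702448813/482364790607859797776320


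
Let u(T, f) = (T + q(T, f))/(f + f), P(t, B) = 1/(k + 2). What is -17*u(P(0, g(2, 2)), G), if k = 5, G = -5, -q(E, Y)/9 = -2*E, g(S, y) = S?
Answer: 323/70 ≈ 4.6143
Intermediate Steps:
q(E, Y) = 18*E (q(E, Y) = -(-18)*E = 18*E)
P(t, B) = ⅐ (P(t, B) = 1/(5 + 2) = 1/7 = ⅐)
u(T, f) = 19*T/(2*f) (u(T, f) = (T + 18*T)/(f + f) = (19*T)/((2*f)) = (19*T)*(1/(2*f)) = 19*T/(2*f))
-17*u(P(0, g(2, 2)), G) = -323/(2*7*(-5)) = -323*(-1)/(2*7*5) = -17*(-19/70) = 323/70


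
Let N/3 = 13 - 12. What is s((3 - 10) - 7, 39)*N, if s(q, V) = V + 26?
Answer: 195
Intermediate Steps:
N = 3 (N = 3*(13 - 12) = 3*1 = 3)
s(q, V) = 26 + V
s((3 - 10) - 7, 39)*N = (26 + 39)*3 = 65*3 = 195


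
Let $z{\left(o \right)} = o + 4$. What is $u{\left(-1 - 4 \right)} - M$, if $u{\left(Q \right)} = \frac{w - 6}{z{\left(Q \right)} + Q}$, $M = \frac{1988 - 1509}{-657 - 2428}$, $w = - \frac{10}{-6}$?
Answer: $\frac{48727}{55530} \approx 0.87749$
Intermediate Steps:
$z{\left(o \right)} = 4 + o$
$w = \frac{5}{3}$ ($w = \left(-10\right) \left(- \frac{1}{6}\right) = \frac{5}{3} \approx 1.6667$)
$M = - \frac{479}{3085}$ ($M = \frac{479}{-3085} = 479 \left(- \frac{1}{3085}\right) = - \frac{479}{3085} \approx -0.15527$)
$u{\left(Q \right)} = - \frac{13}{3 \left(4 + 2 Q\right)}$ ($u{\left(Q \right)} = \frac{\frac{5}{3} - 6}{\left(4 + Q\right) + Q} = - \frac{13}{3 \left(4 + 2 Q\right)}$)
$u{\left(-1 - 4 \right)} - M = - \frac{13}{12 + 6 \left(-1 - 4\right)} - - \frac{479}{3085} = - \frac{13}{12 + 6 \left(-1 - 4\right)} + \frac{479}{3085} = - \frac{13}{12 + 6 \left(-5\right)} + \frac{479}{3085} = - \frac{13}{12 - 30} + \frac{479}{3085} = - \frac{13}{-18} + \frac{479}{3085} = \left(-13\right) \left(- \frac{1}{18}\right) + \frac{479}{3085} = \frac{13}{18} + \frac{479}{3085} = \frac{48727}{55530}$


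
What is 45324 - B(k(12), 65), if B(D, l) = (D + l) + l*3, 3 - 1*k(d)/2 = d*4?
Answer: 45154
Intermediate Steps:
k(d) = 6 - 8*d (k(d) = 6 - 2*d*4 = 6 - 8*d)
B(D, l) = D + 4*l (B(D, l) = (D + l) + 3*l = D + 4*l)
45324 - B(k(12), 65) = 45324 - ((6 - 8*12) + 4*65) = 45324 - ((6 - 96) + 260) = 45324 - (-90 + 260) = 45324 - 1*170 = 45324 - 170 = 45154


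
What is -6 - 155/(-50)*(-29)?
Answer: -959/10 ≈ -95.900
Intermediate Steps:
-6 - 155/(-50)*(-29) = -6 - 155*(-1/50)*(-29) = -6 + (31/10)*(-29) = -6 - 899/10 = -959/10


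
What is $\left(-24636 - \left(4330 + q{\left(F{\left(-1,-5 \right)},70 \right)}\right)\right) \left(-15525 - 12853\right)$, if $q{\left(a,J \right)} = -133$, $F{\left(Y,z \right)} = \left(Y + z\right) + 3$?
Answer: $818222874$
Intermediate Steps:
$F{\left(Y,z \right)} = 3 + Y + z$
$\left(-24636 - \left(4330 + q{\left(F{\left(-1,-5 \right)},70 \right)}\right)\right) \left(-15525 - 12853\right) = \left(-24636 - 4197\right) \left(-15525 - 12853\right) = \left(-24636 + \left(-4330 + 133\right)\right) \left(-28378\right) = \left(-24636 - 4197\right) \left(-28378\right) = \left(-28833\right) \left(-28378\right) = 818222874$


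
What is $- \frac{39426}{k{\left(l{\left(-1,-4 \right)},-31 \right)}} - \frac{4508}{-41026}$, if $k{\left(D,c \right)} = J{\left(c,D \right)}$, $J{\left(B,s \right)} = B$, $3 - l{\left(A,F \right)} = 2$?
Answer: $\frac{808815412}{635903} \approx 1271.9$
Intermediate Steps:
$l{\left(A,F \right)} = 1$ ($l{\left(A,F \right)} = 3 - 2 = 1$)
$k{\left(D,c \right)} = c$
$- \frac{39426}{k{\left(l{\left(-1,-4 \right)},-31 \right)}} - \frac{4508}{-41026} = - \frac{39426}{-31} - \frac{4508}{-41026} = \left(-39426\right) \left(- \frac{1}{31}\right) - - \frac{2254}{20513} = \frac{39426}{31} + \frac{2254}{20513} = \frac{808815412}{635903}$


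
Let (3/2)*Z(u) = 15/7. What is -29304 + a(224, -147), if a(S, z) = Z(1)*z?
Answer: -29514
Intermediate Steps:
Z(u) = 10/7 (Z(u) = 2*(15/7)/3 = 2*(15*(⅐))/3 = (⅔)*(15/7) = 10/7)
a(S, z) = 10*z/7
-29304 + a(224, -147) = -29304 + (10/7)*(-147) = -29304 - 210 = -29514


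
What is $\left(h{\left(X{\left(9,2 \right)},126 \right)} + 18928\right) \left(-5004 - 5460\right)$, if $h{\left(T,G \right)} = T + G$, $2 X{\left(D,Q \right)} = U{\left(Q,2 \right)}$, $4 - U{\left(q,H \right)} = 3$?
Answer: $-199386288$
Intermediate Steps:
$U{\left(q,H \right)} = 1$ ($U{\left(q,H \right)} = 4 - 3 = 1$)
$X{\left(D,Q \right)} = \frac{1}{2}$ ($X{\left(D,Q \right)} = \frac{1}{2} \cdot 1 = \frac{1}{2}$)
$h{\left(T,G \right)} = G + T$
$\left(h{\left(X{\left(9,2 \right)},126 \right)} + 18928\right) \left(-5004 - 5460\right) = \left(\left(126 + \frac{1}{2}\right) + 18928\right) \left(-5004 - 5460\right) = \left(\frac{253}{2} + 18928\right) \left(-10464\right) = \frac{38109}{2} \left(-10464\right) = -199386288$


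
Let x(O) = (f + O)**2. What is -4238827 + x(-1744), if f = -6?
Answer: -1176327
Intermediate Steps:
x(O) = (-6 + O)**2
-4238827 + x(-1744) = -4238827 + (-6 - 1744)**2 = -4238827 + (-1750)**2 = -4238827 + 3062500 = -1176327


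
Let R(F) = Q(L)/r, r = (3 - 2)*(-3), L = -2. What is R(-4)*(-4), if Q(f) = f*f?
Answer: 16/3 ≈ 5.3333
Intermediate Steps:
Q(f) = f²
r = -3 (r = 1*(-3) = -3)
R(F) = -4/3 (R(F) = (-2)²/(-3) = 4*(-⅓) = -4/3)
R(-4)*(-4) = -4/3*(-4) = 16/3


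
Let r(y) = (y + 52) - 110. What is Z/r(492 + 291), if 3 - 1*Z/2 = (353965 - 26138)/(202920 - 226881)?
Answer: 159884/3474345 ≈ 0.046018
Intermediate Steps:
r(y) = -58 + y (r(y) = (52 + y) - 110 = -58 + y)
Z = 799420/23961 (Z = 6 - 2*(353965 - 26138)/(202920 - 226881) = 6 - 655654/(-23961) = 6 - 655654*(-1)/23961 = 6 - 2*(-327827/23961) = 6 + 655654/23961 = 799420/23961 ≈ 33.363)
Z/r(492 + 291) = 799420/(23961*(-58 + (492 + 291))) = 799420/(23961*(-58 + 783)) = (799420/23961)/725 = (799420/23961)*(1/725) = 159884/3474345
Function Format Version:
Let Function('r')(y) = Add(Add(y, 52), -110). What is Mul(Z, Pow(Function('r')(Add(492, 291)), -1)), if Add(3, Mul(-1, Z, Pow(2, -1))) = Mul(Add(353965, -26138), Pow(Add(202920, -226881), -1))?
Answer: Rational(159884, 3474345) ≈ 0.046018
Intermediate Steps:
Function('r')(y) = Add(-58, y) (Function('r')(y) = Add(Add(52, y), -110) = Add(-58, y))
Z = Rational(799420, 23961) (Z = Add(6, Mul(-2, Mul(Add(353965, -26138), Pow(Add(202920, -226881), -1)))) = Add(6, Mul(-2, Mul(327827, Pow(-23961, -1)))) = Add(6, Mul(-2, Mul(327827, Rational(-1, 23961)))) = Add(6, Mul(-2, Rational(-327827, 23961))) = Add(6, Rational(655654, 23961)) = Rational(799420, 23961) ≈ 33.363)
Mul(Z, Pow(Function('r')(Add(492, 291)), -1)) = Mul(Rational(799420, 23961), Pow(Add(-58, Add(492, 291)), -1)) = Mul(Rational(799420, 23961), Pow(Add(-58, 783), -1)) = Mul(Rational(799420, 23961), Pow(725, -1)) = Mul(Rational(799420, 23961), Rational(1, 725)) = Rational(159884, 3474345)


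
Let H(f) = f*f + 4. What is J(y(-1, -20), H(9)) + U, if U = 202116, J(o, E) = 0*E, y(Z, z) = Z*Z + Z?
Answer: 202116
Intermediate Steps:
y(Z, z) = Z + Z**2 (y(Z, z) = Z**2 + Z = Z + Z**2)
H(f) = 4 + f**2 (H(f) = f**2 + 4 = 4 + f**2)
J(o, E) = 0
J(y(-1, -20), H(9)) + U = 0 + 202116 = 202116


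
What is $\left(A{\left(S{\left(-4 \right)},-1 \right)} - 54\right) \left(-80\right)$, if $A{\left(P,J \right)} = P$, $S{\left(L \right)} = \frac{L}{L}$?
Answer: $4240$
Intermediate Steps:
$S{\left(L \right)} = 1$
$\left(A{\left(S{\left(-4 \right)},-1 \right)} - 54\right) \left(-80\right) = \left(1 - 54\right) \left(-80\right) = \left(-53\right) \left(-80\right) = 4240$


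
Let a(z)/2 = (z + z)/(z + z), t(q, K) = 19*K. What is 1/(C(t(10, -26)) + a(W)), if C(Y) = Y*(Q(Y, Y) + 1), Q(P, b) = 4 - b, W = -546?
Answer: -1/246504 ≈ -4.0567e-6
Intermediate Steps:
C(Y) = Y*(5 - Y) (C(Y) = Y*((4 - Y) + 1) = Y*(5 - Y))
a(z) = 2 (a(z) = 2*((z + z)/(z + z)) = 2*((2*z)/((2*z))) = 2*((2*z)*(1/(2*z))) = 2*1 = 2)
1/(C(t(10, -26)) + a(W)) = 1/((19*(-26))*(5 - 19*(-26)) + 2) = 1/(-494*(5 - 1*(-494)) + 2) = 1/(-494*(5 + 494) + 2) = 1/(-494*499 + 2) = 1/(-246506 + 2) = 1/(-246504) = -1/246504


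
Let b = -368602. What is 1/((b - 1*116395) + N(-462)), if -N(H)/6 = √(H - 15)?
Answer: I/(-484997*I + 18*√53) ≈ -2.0619e-6 + 5.571e-10*I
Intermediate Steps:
N(H) = -6*√(-15 + H) (N(H) = -6*√(H - 15) = -6*√(-15 + H))
1/((b - 1*116395) + N(-462)) = 1/((-368602 - 1*116395) - 6*√(-15 - 462)) = 1/((-368602 - 116395) - 18*I*√53) = 1/(-484997 - 18*I*√53)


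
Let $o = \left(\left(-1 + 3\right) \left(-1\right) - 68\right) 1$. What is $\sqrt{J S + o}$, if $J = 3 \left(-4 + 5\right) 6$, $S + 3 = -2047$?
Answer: $i \sqrt{36970} \approx 192.28 i$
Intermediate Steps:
$S = -2050$ ($S = -3 - 2047 = -2050$)
$J = 18$ ($J = 3 \cdot 1 \cdot 6 = 3 \cdot 6 = 18$)
$o = -70$ ($o = \left(2 \left(-1\right) - 68\right) 1 = \left(-2 - 68\right) 1 = \left(-70\right) 1 = -70$)
$\sqrt{J S + o} = \sqrt{18 \left(-2050\right) - 70} = \sqrt{-36900 - 70} = \sqrt{-36970} = i \sqrt{36970}$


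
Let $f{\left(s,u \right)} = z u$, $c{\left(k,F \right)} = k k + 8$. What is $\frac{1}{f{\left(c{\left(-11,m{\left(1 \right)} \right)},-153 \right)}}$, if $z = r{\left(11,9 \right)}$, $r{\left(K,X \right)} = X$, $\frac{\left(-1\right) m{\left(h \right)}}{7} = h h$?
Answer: $- \frac{1}{1377} \approx -0.00072622$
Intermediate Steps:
$m{\left(h \right)} = - 7 h^{2}$ ($m{\left(h \right)} = - 7 h h = - 7 h^{2}$)
$z = 9$
$c{\left(k,F \right)} = 8 + k^{2}$ ($c{\left(k,F \right)} = k^{2} + 8 = 8 + k^{2}$)
$f{\left(s,u \right)} = 9 u$
$\frac{1}{f{\left(c{\left(-11,m{\left(1 \right)} \right)},-153 \right)}} = \frac{1}{9 \left(-153\right)} = \frac{1}{-1377} = - \frac{1}{1377}$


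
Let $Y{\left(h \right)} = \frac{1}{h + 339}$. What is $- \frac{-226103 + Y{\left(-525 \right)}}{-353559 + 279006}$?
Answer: $- \frac{42055159}{13866858} \approx -3.0328$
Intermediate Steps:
$Y{\left(h \right)} = \frac{1}{339 + h}$
$- \frac{-226103 + Y{\left(-525 \right)}}{-353559 + 279006} = - \frac{-226103 + \frac{1}{339 - 525}}{-353559 + 279006} = - \frac{-226103 + \frac{1}{-186}}{-74553} = - \frac{\left(-226103 - \frac{1}{186}\right) \left(-1\right)}{74553} = - \frac{\left(-42055159\right) \left(-1\right)}{186 \cdot 74553} = \left(-1\right) \frac{42055159}{13866858} = - \frac{42055159}{13866858}$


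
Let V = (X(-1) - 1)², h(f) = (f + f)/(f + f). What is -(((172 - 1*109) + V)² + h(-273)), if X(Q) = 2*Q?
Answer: -5185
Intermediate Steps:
h(f) = 1 (h(f) = (2*f)/((2*f)) = (2*f)*(1/(2*f)) = 1)
V = 9 (V = (2*(-1) - 1)² = (-2 - 1)² = (-3)² = 9)
-(((172 - 1*109) + V)² + h(-273)) = -(((172 - 1*109) + 9)² + 1) = -(((172 - 109) + 9)² + 1) = -((63 + 9)² + 1) = -(72² + 1) = -(5184 + 1) = -1*5185 = -5185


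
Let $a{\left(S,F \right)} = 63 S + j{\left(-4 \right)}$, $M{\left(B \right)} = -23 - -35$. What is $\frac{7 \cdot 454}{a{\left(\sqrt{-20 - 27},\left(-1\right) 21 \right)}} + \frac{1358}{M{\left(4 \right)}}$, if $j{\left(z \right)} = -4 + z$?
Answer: $\frac{7 \left(- 1948 i + 6111 \sqrt{47}\right)}{6 \left(8 i + 63 \sqrt{47}\right)} \approx 113.03 - 7.3556 i$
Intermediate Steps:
$M{\left(B \right)} = 12$ ($M{\left(B \right)} = -23 + 35 = 12$)
$a{\left(S,F \right)} = -8 + 63 S$ ($a{\left(S,F \right)} = 63 S - 8 = -8 + 63 S$)
$\frac{7 \cdot 454}{a{\left(\sqrt{-20 - 27},\left(-1\right) 21 \right)}} + \frac{1358}{M{\left(4 \right)}} = \frac{7 \cdot 454}{-8 + 63 \sqrt{-20 - 27}} + \frac{1358}{12} = \frac{3178}{-8 + 63 \sqrt{-47}} + 1358 \cdot \frac{1}{12} = \frac{3178}{-8 + 63 i \sqrt{47}} + \frac{679}{6} = \frac{679}{6} + \frac{3178}{-8 + 63 i \sqrt{47}}$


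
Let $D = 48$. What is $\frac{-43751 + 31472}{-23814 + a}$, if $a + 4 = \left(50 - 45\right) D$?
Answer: $\frac{12279}{23578} \approx 0.52078$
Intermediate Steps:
$a = 236$ ($a = -4 + \left(50 - 45\right) 48 = -4 + 5 \cdot 48 = -4 + 240 = 236$)
$\frac{-43751 + 31472}{-23814 + a} = \frac{-43751 + 31472}{-23814 + 236} = - \frac{12279}{-23578} = \left(-12279\right) \left(- \frac{1}{23578}\right) = \frac{12279}{23578}$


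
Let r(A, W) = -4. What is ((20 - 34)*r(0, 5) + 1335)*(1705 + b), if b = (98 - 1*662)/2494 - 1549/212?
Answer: 624210183103/264364 ≈ 2.3612e+6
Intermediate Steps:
b = -1991387/264364 (b = (98 - 662)*(1/2494) - 1549*1/212 = -564*1/2494 - 1549/212 = -282/1247 - 1549/212 = -1991387/264364 ≈ -7.5327)
((20 - 34)*r(0, 5) + 1335)*(1705 + b) = ((20 - 34)*(-4) + 1335)*(1705 - 1991387/264364) = (-14*(-4) + 1335)*(448749233/264364) = (56 + 1335)*(448749233/264364) = 1391*(448749233/264364) = 624210183103/264364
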